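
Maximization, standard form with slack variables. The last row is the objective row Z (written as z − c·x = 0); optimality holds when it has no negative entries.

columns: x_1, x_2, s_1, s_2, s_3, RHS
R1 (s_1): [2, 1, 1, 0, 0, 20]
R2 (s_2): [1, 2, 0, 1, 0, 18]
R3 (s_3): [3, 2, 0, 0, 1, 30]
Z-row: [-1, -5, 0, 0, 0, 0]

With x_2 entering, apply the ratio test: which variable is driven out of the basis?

s_2

Column x_2 entries and ratios — s_1: 20/1 = 20; s_2: 18/2 = 9; s_3: 30/2 = 15.
Smallest ratio is 9 in the row of s_2, so s_2 leaves.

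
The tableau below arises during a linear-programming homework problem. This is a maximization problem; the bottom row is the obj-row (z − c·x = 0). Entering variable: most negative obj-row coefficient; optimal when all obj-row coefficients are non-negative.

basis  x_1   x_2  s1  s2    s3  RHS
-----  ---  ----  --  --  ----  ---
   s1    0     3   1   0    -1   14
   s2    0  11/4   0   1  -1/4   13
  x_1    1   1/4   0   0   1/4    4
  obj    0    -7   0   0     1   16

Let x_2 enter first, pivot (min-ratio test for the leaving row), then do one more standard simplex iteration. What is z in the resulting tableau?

49

Ratio test on column x_2 — row 1: 14/3 = 14/3; row 2: 13/(11/4) = 52/11; row 3: 4/(1/4) = 16. Minimum is 14/3 at row 1 (s1 leaves); pivot element 3.
Pivot on row 1; the obj-row RHS becomes 16 − (-7)·(14/3) = 146/3.
Next entering variable (most negative obj-row entry -4/3): s3.
Ratio test on column s3 — row 1: entry -1/3 ≤ 0; row 2: (1/6)/(2/3) = 1/4; row 3: (17/6)/(1/3) = 17/2. Minimum is 1/4 at row 2 (s2 leaves); pivot element 2/3.
After the second pivot the obj-row RHS is 146/3 − (-4/3)·(1/4) = 49.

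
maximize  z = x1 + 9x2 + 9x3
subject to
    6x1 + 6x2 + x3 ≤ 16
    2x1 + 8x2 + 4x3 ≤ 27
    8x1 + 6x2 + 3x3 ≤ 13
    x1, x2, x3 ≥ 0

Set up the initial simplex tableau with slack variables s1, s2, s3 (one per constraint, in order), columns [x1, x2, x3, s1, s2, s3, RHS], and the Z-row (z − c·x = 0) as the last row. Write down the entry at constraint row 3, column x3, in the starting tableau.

3

Constraint 3 has coefficient 3 on x3.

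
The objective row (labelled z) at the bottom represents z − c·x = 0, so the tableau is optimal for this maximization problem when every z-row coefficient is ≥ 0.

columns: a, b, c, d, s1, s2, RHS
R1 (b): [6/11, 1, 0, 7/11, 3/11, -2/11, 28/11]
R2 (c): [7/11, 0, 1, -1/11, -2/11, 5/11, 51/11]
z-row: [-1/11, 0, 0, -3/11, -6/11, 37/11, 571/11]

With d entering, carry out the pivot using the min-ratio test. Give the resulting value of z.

53

Ratio test on column d — row 1: (28/11)/(7/11) = 4; row 2: entry -1/11 ≤ 0. Minimum is 4 at row 1 (b leaves); pivot element 7/11.
Pivot on row 1; the z-row RHS becomes 571/11 − (-3/11)·4 = 53.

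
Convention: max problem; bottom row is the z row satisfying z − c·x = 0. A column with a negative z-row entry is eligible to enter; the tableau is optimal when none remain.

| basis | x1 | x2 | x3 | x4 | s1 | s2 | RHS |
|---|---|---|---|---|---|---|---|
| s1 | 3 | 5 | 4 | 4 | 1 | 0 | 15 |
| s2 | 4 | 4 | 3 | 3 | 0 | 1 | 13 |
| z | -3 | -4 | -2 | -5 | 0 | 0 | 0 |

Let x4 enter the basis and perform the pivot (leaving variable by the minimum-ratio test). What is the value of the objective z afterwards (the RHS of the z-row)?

Ratio test on column x4 — row 1: 15/4 = 15/4; row 2: 13/3 = 13/3. Minimum is 15/4 at row 1 (s1 leaves); pivot element 4.
Pivot on row 1; the z-row RHS becomes 0 − (-5)·(15/4) = 75/4.

75/4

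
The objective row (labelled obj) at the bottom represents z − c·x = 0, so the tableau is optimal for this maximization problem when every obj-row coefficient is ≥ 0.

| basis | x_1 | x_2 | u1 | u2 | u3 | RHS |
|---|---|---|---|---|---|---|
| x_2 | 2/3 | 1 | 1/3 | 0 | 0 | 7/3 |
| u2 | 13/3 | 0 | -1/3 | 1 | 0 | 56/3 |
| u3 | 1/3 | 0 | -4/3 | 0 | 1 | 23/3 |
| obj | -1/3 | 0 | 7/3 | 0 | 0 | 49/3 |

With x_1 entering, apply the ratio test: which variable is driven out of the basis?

Column x_1 entries and ratios — x_2: (7/3)/(2/3) = 7/2; u2: (56/3)/(13/3) = 56/13; u3: (23/3)/(1/3) = 23.
Smallest ratio is 7/2 in the row of x_2, so x_2 leaves.

x_2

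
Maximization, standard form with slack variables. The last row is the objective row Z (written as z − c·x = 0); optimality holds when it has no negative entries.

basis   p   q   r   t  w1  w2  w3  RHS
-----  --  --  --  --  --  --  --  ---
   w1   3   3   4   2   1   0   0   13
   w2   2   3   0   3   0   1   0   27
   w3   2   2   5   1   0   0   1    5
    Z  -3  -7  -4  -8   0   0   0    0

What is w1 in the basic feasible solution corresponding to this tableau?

w1 is basic (row 1); its value is the RHS of that row, 13.

13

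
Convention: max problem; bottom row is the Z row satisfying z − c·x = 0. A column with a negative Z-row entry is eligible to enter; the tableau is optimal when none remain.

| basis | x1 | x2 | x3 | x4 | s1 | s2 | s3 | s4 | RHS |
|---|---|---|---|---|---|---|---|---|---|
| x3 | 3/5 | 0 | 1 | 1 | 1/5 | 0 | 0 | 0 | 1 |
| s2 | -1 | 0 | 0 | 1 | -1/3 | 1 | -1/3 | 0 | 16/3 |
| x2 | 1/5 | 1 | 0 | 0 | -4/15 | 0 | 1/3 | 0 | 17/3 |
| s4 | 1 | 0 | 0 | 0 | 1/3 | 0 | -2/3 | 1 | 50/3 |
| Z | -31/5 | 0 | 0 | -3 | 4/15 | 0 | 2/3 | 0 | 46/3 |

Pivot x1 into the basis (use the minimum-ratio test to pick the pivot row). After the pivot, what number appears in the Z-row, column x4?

Ratio test on column x1 — row 1: 1/(3/5) = 5/3; row 2: entry -1 ≤ 0; row 3: (17/3)/(1/5) = 85/3; row 4: (50/3)/1 = 50/3. Minimum is 5/3 at row 1 (x3 leaves); pivot element 3/5.
Divide row 1 by 3/5; eliminate column x1 from the other rows.
Z-row update in column x4: -3 − (-31/5)·(5/3) = 22/3.

22/3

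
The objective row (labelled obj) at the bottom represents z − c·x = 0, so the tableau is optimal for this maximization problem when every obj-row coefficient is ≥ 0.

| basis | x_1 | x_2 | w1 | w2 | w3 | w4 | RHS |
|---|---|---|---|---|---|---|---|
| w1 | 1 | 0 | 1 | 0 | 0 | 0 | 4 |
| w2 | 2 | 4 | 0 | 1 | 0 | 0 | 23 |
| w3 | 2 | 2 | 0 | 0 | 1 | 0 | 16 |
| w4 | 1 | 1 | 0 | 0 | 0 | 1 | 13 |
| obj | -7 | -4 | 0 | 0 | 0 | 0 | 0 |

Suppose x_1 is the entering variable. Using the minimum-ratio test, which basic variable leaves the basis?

Column x_1 entries and ratios — w1: 4/1 = 4; w2: 23/2 = 23/2; w3: 16/2 = 8; w4: 13/1 = 13.
Smallest ratio is 4 in the row of w1, so w1 leaves.

w1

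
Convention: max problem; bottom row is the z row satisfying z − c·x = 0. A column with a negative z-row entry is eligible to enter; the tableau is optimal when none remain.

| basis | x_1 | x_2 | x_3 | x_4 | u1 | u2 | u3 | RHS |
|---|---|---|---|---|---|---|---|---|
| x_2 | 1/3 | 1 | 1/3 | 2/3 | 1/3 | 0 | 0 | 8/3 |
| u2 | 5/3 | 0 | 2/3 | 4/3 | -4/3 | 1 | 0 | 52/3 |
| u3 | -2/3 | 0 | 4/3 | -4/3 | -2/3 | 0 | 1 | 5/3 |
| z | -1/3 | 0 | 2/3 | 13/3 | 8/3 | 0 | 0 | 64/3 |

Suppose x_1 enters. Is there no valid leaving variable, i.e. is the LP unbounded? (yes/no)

Column x_1 has positive entries in row(s) 1, 2, so the ratio test bounds it — not unbounded.

no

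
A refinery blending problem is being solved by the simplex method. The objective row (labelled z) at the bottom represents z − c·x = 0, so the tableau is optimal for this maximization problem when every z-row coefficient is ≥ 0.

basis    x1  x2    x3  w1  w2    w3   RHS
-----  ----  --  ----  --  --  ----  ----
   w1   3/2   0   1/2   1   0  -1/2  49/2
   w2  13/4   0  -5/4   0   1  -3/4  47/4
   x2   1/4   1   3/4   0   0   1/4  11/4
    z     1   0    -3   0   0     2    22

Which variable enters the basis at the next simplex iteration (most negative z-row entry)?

Negative z-row entries: x3: -3.
The most negative is -3 in column x3, so x3 enters.

x3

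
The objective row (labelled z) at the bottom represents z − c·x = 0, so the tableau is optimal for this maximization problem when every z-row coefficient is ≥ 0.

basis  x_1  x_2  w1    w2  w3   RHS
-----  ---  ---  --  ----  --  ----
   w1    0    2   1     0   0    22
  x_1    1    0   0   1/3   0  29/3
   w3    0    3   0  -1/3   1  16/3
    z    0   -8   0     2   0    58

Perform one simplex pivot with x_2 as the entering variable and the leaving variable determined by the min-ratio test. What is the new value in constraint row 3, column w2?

-1/9

Ratio test on column x_2 — row 1: 22/2 = 11; row 2: entry 0 ≤ 0; row 3: (16/3)/3 = 16/9. Minimum is 16/9 at row 3 (w3 leaves); pivot element 3.
Divide row 3 by 3; eliminate column x_2 from the other rows.
In the new row 3, the w2 entry is the old entry divided by the pivot: (-1/3)/3 = -1/9.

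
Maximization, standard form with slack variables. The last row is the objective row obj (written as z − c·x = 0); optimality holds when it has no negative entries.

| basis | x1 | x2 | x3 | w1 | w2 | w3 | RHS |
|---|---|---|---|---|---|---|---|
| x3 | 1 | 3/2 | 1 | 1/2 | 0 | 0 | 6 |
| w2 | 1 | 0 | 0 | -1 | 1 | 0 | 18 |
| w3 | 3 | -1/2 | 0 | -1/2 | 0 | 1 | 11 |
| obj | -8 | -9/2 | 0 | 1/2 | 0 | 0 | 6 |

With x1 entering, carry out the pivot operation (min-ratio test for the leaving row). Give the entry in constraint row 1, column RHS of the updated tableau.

7/3

Ratio test on column x1 — row 1: 6/1 = 6; row 2: 18/1 = 18; row 3: 11/3 = 11/3. Minimum is 11/3 at row 3 (w3 leaves); pivot element 3.
Divide row 3 by 3; eliminate column x1 from the other rows.
Row 1 update in column RHS: 6 − 1·(11/3) = 7/3.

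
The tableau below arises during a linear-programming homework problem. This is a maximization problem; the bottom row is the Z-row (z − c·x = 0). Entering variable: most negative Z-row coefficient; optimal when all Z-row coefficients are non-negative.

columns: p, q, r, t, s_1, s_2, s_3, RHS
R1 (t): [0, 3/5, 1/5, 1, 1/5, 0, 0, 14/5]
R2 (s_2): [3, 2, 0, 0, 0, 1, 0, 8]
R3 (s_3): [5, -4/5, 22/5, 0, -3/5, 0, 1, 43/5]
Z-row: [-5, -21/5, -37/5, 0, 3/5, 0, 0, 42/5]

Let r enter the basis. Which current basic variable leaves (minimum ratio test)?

s_3

Column r entries and ratios — t: (14/5)/(1/5) = 14; s_2: 0 ≤ 0, skip; s_3: (43/5)/(22/5) = 43/22.
Smallest ratio is 43/22 in the row of s_3, so s_3 leaves.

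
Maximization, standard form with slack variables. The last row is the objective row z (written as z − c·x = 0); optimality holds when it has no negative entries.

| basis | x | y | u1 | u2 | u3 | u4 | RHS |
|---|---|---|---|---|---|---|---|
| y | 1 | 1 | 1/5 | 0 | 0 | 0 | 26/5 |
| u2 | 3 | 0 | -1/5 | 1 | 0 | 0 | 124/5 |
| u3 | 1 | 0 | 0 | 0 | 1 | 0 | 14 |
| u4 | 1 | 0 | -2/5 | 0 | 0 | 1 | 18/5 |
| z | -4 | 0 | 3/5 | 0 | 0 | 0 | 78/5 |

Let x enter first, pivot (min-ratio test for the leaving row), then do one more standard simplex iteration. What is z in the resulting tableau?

98/3

Ratio test on column x — row 1: (26/5)/1 = 26/5; row 2: (124/5)/3 = 124/15; row 3: 14/1 = 14; row 4: (18/5)/1 = 18/5. Minimum is 18/5 at row 4 (u4 leaves); pivot element 1.
Pivot on row 4; the z-row RHS becomes 78/5 − (-4)·(18/5) = 30.
Next entering variable (most negative z-row entry -1): u1.
Ratio test on column u1 — row 1: (8/5)/(3/5) = 8/3; row 2: 14/1 = 14; row 3: (52/5)/(2/5) = 26; row 4: entry -2/5 ≤ 0. Minimum is 8/3 at row 1 (y leaves); pivot element 3/5.
After the second pivot the z-row RHS is 30 − (-1)·(8/3) = 98/3.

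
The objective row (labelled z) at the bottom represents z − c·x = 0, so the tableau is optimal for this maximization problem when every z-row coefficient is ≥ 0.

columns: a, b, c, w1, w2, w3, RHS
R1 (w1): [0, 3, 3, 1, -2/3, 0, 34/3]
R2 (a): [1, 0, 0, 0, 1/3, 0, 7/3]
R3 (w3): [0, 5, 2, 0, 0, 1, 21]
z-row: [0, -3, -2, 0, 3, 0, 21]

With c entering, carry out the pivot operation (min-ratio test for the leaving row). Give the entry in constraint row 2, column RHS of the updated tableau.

7/3

Ratio test on column c — row 1: (34/3)/3 = 34/9; row 2: entry 0 ≤ 0; row 3: 21/2 = 21/2. Minimum is 34/9 at row 1 (w1 leaves); pivot element 3.
Divide row 1 by 3; eliminate column c from the other rows.
Row 2 update in column RHS: 7/3 − 0·(34/9) = 7/3.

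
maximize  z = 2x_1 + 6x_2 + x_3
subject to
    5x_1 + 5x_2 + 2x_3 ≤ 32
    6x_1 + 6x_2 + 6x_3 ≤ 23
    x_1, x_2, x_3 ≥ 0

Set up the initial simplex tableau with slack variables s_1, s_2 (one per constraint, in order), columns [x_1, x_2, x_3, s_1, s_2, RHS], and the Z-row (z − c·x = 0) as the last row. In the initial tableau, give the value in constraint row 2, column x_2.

Constraint 2 has coefficient 6 on x_2.

6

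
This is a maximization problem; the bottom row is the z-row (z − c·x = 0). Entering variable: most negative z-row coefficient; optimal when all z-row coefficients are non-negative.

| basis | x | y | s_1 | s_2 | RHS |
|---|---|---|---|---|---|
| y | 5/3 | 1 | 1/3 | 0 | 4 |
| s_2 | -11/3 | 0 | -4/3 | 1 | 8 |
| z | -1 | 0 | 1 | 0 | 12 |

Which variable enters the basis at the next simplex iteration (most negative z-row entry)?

Negative z-row entries: x: -1.
The most negative is -1 in column x, so x enters.

x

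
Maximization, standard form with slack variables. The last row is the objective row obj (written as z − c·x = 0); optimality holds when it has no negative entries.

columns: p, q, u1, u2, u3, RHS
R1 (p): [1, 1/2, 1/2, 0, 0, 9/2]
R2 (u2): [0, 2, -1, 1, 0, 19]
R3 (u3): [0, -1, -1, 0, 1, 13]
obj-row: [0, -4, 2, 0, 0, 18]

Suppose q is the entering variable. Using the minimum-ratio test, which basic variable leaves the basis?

Column q entries and ratios — p: (9/2)/(1/2) = 9; u2: 19/2 = 19/2; u3: -1 ≤ 0, skip.
Smallest ratio is 9 in the row of p, so p leaves.

p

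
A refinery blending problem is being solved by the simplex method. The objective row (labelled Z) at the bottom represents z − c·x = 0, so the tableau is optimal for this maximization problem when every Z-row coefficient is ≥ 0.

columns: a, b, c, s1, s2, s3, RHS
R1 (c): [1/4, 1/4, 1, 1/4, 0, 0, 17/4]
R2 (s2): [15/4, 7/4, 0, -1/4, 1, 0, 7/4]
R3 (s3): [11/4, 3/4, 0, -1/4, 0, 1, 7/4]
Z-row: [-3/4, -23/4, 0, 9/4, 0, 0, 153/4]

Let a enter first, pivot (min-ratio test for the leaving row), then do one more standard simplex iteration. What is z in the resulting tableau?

Ratio test on column a — row 1: (17/4)/(1/4) = 17; row 2: (7/4)/(15/4) = 7/15; row 3: (7/4)/(11/4) = 7/11. Minimum is 7/15 at row 2 (s2 leaves); pivot element 15/4.
Pivot on row 2; the Z-row RHS becomes 153/4 − (-3/4)·(7/15) = 193/5.
Next entering variable (most negative Z-row entry -27/5): b.
Ratio test on column b — row 1: (62/15)/(2/15) = 31; row 2: (7/15)/(7/15) = 1; row 3: entry -8/15 ≤ 0. Minimum is 1 at row 2 (a leaves); pivot element 7/15.
After the second pivot the Z-row RHS is 193/5 − (-27/5)·1 = 44.

44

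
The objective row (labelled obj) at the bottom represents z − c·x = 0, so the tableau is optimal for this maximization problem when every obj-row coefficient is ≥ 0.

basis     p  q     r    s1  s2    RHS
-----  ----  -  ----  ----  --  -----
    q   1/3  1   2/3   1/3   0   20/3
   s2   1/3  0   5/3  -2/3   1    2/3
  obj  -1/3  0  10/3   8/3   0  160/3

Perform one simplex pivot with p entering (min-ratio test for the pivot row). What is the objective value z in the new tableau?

Ratio test on column p — row 1: (20/3)/(1/3) = 20; row 2: (2/3)/(1/3) = 2. Minimum is 2 at row 2 (s2 leaves); pivot element 1/3.
Pivot on row 2; the obj-row RHS becomes 160/3 − (-1/3)·2 = 54.

54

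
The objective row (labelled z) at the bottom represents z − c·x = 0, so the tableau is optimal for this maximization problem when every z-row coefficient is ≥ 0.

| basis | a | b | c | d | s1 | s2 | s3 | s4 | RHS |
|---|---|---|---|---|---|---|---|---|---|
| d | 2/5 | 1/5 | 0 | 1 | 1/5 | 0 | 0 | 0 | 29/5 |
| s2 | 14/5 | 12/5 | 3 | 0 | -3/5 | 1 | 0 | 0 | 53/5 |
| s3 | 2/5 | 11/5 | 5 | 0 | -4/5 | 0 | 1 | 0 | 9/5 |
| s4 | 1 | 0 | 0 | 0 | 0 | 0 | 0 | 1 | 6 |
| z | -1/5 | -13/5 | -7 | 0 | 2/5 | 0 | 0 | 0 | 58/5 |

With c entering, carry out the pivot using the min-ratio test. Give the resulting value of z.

Ratio test on column c — row 1: entry 0 ≤ 0; row 2: (53/5)/3 = 53/15; row 3: (9/5)/5 = 9/25; row 4: entry 0 ≤ 0. Minimum is 9/25 at row 3 (s3 leaves); pivot element 5.
Pivot on row 3; the z-row RHS becomes 58/5 − (-7)·(9/25) = 353/25.

353/25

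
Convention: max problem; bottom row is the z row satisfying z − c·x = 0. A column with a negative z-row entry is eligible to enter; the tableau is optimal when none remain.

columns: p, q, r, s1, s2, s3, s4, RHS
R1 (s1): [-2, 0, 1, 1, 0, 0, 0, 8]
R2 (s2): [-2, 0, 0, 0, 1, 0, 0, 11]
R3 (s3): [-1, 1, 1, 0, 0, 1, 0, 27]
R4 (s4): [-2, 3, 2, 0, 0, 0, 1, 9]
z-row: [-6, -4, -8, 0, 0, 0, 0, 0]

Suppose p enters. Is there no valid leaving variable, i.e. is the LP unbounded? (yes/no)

yes

Every constraint-row entry in column p is ≤ 0, so increasing p is unbounded.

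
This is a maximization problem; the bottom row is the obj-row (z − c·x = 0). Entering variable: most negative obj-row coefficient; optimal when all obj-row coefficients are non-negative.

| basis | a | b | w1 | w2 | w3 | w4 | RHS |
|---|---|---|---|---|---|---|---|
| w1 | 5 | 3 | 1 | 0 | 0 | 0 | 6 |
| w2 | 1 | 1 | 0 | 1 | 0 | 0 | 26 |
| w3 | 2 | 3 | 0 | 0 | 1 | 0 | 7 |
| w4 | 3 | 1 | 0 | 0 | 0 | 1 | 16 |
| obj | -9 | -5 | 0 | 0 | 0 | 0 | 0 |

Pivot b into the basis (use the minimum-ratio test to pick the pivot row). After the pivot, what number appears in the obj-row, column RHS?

Ratio test on column b — row 1: 6/3 = 2; row 2: 26/1 = 26; row 3: 7/3 = 7/3; row 4: 16/1 = 16. Minimum is 2 at row 1 (w1 leaves); pivot element 3.
Divide row 1 by 3; eliminate column b from the other rows.
obj-row update in column RHS: 0 − (-5)·2 = 10.

10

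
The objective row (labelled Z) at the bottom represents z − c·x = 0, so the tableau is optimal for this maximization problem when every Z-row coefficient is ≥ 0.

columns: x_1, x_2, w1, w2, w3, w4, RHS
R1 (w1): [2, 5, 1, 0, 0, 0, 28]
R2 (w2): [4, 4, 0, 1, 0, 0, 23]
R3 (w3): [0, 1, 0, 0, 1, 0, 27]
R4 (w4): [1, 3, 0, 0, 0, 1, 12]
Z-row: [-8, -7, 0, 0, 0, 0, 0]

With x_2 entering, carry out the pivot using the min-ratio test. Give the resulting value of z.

Ratio test on column x_2 — row 1: 28/5 = 28/5; row 2: 23/4 = 23/4; row 3: 27/1 = 27; row 4: 12/3 = 4. Minimum is 4 at row 4 (w4 leaves); pivot element 3.
Pivot on row 4; the Z-row RHS becomes 0 − (-7)·4 = 28.

28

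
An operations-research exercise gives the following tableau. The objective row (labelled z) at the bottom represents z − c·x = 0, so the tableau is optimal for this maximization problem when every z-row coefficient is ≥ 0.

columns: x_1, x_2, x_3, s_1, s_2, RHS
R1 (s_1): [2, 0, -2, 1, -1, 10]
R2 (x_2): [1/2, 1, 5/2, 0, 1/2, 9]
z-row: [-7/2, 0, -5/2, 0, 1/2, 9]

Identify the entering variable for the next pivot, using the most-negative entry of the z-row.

Negative z-row entries: x_1: -7/2, x_3: -5/2.
The most negative is -7/2 in column x_1, so x_1 enters.

x_1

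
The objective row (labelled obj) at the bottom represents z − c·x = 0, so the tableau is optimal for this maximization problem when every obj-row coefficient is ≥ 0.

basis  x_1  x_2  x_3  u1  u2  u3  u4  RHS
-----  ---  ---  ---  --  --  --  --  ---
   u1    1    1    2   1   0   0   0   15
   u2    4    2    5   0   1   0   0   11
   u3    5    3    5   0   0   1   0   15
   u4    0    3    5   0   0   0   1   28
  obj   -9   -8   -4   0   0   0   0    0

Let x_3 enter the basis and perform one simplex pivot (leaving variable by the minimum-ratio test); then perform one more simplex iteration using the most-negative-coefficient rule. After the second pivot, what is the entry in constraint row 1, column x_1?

Ratio test on column x_3 — row 1: 15/2 = 15/2; row 2: 11/5 = 11/5; row 3: 15/5 = 3; row 4: 28/5 = 28/5. Minimum is 11/5 at row 2 (u2 leaves); pivot element 5.
Divide row 2 by 5; eliminate column x_3 from the other rows.
Second iteration: most negative obj-row entry is -32/5 in column x_2, so x_2 enters.
Ratio test on column x_2 — row 1: (53/5)/(1/5) = 53; row 2: (11/5)/(2/5) = 11/2; row 3: 4/1 = 4; row 4: 17/1 = 17. Minimum is 4 at row 3 (u3 leaves); pivot element 1.
Divide row 3 by 1; eliminate column x_2 from the other rows.
After both pivots, the entry at constraint row 1, column x_1 is -4/5.

-4/5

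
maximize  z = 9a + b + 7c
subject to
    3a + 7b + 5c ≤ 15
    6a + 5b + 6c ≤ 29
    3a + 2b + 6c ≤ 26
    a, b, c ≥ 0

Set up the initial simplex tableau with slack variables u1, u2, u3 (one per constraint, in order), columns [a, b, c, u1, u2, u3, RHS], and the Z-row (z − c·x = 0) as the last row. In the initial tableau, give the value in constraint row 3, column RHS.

26

The RHS of constraint 3 is b_3 = 26.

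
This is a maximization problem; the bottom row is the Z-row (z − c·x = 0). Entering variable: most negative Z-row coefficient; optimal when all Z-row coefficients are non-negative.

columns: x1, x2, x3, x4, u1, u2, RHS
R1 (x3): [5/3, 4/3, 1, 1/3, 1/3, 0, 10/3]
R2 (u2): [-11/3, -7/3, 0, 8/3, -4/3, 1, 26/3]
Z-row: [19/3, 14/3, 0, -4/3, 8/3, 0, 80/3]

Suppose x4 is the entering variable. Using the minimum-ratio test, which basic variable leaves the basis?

Column x4 entries and ratios — x3: (10/3)/(1/3) = 10; u2: (26/3)/(8/3) = 13/4.
Smallest ratio is 13/4 in the row of u2, so u2 leaves.

u2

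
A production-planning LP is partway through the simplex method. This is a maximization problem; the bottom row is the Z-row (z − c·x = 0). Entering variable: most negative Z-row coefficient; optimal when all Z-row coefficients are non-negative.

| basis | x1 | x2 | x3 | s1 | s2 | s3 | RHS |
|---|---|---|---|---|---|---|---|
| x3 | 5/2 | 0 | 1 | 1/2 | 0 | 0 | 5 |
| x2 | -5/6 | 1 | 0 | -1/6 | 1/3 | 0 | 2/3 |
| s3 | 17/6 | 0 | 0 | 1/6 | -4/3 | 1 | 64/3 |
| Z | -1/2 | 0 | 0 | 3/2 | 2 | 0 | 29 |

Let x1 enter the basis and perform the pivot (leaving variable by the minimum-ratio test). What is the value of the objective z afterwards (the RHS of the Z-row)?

30

Ratio test on column x1 — row 1: 5/(5/2) = 2; row 2: entry -5/6 ≤ 0; row 3: (64/3)/(17/6) = 128/17. Minimum is 2 at row 1 (x3 leaves); pivot element 5/2.
Pivot on row 1; the Z-row RHS becomes 29 − (-1/2)·2 = 30.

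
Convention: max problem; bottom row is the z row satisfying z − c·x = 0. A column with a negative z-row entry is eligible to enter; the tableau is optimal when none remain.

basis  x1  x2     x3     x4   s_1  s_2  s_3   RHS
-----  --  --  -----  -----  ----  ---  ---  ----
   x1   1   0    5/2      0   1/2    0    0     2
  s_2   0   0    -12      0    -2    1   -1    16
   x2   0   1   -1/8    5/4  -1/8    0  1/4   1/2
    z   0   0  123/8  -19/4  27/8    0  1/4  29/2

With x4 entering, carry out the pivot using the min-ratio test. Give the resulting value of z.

Ratio test on column x4 — row 1: entry 0 ≤ 0; row 2: entry 0 ≤ 0; row 3: (1/2)/(5/4) = 2/5. Minimum is 2/5 at row 3 (x2 leaves); pivot element 5/4.
Pivot on row 3; the z-row RHS becomes 29/2 − (-19/4)·(2/5) = 82/5.

82/5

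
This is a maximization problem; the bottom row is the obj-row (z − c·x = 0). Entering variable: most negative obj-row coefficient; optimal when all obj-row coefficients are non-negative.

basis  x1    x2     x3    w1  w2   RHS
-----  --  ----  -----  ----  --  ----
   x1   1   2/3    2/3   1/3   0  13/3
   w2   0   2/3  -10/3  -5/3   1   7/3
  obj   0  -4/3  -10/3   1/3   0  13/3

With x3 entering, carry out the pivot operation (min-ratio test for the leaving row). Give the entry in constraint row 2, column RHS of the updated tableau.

24

Ratio test on column x3 — row 1: (13/3)/(2/3) = 13/2; row 2: entry -10/3 ≤ 0. Minimum is 13/2 at row 1 (x1 leaves); pivot element 2/3.
Divide row 1 by 2/3; eliminate column x3 from the other rows.
Row 2 update in column RHS: 7/3 − (-10/3)·(13/2) = 24.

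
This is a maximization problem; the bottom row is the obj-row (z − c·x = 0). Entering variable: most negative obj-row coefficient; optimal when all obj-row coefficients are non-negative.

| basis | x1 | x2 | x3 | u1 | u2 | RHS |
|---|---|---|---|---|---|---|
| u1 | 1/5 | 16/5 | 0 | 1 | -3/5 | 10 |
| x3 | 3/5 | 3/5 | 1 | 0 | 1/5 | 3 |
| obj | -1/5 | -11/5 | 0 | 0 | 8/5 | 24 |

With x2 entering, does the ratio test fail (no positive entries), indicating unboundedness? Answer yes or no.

Column x2 has positive entries in row(s) 1, 2, so the ratio test bounds it — not unbounded.

no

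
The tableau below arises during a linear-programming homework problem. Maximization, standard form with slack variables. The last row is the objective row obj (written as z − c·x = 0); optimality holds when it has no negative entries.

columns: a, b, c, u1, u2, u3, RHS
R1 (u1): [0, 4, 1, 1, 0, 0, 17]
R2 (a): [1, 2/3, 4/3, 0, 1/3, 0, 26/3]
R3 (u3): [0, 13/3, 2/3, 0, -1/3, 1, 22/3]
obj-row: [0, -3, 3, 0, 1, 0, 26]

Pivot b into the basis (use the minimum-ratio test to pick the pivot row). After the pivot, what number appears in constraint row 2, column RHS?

98/13

Ratio test on column b — row 1: 17/4 = 17/4; row 2: (26/3)/(2/3) = 13; row 3: (22/3)/(13/3) = 22/13. Minimum is 22/13 at row 3 (u3 leaves); pivot element 13/3.
Divide row 3 by 13/3; eliminate column b from the other rows.
Row 2 update in column RHS: 26/3 − (2/3)·(22/13) = 98/13.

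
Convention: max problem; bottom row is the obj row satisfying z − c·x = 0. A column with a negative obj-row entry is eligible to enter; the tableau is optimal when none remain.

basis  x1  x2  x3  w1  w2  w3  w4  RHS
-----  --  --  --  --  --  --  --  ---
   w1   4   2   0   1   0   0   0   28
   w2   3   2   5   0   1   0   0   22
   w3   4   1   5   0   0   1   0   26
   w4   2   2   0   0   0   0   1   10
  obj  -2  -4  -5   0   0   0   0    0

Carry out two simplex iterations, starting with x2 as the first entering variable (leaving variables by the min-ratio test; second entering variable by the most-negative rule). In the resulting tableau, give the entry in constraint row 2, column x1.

1/5

Ratio test on column x2 — row 1: 28/2 = 14; row 2: 22/2 = 11; row 3: 26/1 = 26; row 4: 10/2 = 5. Minimum is 5 at row 4 (w4 leaves); pivot element 2.
Divide row 4 by 2; eliminate column x2 from the other rows.
Second iteration: most negative obj-row entry is -5 in column x3, so x3 enters.
Ratio test on column x3 — row 1: entry 0 ≤ 0; row 2: 12/5 = 12/5; row 3: 21/5 = 21/5; row 4: entry 0 ≤ 0. Minimum is 12/5 at row 2 (w2 leaves); pivot element 5.
Divide row 2 by 5; eliminate column x3 from the other rows.
After both pivots, the entry at constraint row 2, column x1 is 1/5.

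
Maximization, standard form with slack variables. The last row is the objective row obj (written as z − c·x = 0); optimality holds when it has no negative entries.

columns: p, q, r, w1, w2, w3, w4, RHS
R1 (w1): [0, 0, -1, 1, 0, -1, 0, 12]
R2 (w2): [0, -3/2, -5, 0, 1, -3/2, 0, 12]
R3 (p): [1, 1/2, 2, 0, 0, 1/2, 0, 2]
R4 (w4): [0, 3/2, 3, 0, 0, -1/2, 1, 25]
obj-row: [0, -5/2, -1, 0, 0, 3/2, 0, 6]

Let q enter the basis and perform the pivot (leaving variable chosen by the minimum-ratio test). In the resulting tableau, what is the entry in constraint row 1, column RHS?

Ratio test on column q — row 1: entry 0 ≤ 0; row 2: entry -3/2 ≤ 0; row 3: 2/(1/2) = 4; row 4: 25/(3/2) = 50/3. Minimum is 4 at row 3 (p leaves); pivot element 1/2.
Divide row 3 by 1/2; eliminate column q from the other rows.
Row 1 update in column RHS: 12 − 0·4 = 12.

12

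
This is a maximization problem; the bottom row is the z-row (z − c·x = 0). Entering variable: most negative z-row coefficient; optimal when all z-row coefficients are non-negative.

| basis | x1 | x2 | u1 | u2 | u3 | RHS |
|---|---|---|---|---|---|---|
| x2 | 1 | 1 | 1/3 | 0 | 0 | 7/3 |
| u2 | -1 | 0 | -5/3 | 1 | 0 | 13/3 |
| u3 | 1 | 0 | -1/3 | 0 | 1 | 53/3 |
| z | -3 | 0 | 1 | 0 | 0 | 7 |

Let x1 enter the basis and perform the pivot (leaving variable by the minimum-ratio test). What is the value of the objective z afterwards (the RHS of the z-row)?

14

Ratio test on column x1 — row 1: (7/3)/1 = 7/3; row 2: entry -1 ≤ 0; row 3: (53/3)/1 = 53/3. Minimum is 7/3 at row 1 (x2 leaves); pivot element 1.
Pivot on row 1; the z-row RHS becomes 7 − (-3)·(7/3) = 14.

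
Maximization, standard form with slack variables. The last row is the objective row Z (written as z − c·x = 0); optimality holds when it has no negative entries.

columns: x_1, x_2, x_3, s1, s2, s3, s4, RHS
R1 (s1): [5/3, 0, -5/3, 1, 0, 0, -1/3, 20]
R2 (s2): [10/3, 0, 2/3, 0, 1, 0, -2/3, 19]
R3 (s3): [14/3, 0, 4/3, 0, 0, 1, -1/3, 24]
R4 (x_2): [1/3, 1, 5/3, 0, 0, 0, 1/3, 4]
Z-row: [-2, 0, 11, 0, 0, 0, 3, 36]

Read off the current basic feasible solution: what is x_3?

x_3 is not in the basis, so in the current basic feasible solution x_3 = 0.

0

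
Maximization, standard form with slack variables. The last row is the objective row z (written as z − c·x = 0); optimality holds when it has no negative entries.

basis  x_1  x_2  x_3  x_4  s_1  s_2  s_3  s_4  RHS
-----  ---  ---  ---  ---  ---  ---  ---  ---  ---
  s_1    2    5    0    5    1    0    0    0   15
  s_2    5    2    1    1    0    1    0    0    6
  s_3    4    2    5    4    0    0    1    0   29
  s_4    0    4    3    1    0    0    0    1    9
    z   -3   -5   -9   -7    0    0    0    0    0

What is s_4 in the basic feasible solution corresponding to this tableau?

s_4 is basic (row 4); its value is the RHS of that row, 9.

9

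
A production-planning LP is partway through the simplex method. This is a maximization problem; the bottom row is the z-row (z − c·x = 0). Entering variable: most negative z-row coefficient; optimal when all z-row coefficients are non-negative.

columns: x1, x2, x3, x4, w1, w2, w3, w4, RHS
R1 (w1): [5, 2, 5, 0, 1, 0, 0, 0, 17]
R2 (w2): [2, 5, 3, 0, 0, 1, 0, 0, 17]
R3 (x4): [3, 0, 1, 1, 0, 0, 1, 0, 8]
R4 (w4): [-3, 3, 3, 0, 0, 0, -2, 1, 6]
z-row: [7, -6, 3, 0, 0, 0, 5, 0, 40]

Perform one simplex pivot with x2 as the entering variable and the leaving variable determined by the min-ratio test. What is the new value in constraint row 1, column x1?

Ratio test on column x2 — row 1: 17/2 = 17/2; row 2: 17/5 = 17/5; row 3: entry 0 ≤ 0; row 4: 6/3 = 2. Minimum is 2 at row 4 (w4 leaves); pivot element 3.
Divide row 4 by 3; eliminate column x2 from the other rows.
Row 1 update in column x1: 5 − 2·(-1) = 7.

7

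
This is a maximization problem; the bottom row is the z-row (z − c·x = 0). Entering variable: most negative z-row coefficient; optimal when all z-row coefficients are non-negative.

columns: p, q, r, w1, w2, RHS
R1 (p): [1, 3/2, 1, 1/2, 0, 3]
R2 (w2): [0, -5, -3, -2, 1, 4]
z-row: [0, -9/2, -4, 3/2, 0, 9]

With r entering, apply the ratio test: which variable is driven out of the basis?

Column r entries and ratios — p: 3/1 = 3; w2: -3 ≤ 0, skip.
Smallest ratio is 3 in the row of p, so p leaves.

p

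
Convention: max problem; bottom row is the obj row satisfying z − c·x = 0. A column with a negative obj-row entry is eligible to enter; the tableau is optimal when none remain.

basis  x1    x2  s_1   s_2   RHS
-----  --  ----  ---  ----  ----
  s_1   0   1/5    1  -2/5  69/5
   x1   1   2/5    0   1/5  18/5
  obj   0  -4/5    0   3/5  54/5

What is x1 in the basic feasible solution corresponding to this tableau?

x1 is basic (row 2); its value is the RHS of that row, 18/5.

18/5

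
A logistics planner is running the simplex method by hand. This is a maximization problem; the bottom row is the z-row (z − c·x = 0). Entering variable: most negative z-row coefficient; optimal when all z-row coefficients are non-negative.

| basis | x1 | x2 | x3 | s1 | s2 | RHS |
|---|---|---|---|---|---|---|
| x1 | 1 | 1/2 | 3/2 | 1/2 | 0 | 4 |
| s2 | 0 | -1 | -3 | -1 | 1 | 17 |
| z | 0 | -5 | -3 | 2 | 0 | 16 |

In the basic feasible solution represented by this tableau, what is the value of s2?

17

s2 is basic (row 2); its value is the RHS of that row, 17.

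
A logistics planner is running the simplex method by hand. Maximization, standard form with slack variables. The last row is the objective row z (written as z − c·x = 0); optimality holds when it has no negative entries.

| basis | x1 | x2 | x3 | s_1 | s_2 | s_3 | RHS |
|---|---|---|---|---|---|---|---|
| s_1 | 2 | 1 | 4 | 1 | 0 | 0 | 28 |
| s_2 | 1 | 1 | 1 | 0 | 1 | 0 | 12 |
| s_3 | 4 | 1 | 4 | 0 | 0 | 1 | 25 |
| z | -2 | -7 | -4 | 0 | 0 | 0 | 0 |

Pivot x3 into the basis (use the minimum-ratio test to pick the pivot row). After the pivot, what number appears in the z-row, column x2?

Ratio test on column x3 — row 1: 28/4 = 7; row 2: 12/1 = 12; row 3: 25/4 = 25/4. Minimum is 25/4 at row 3 (s_3 leaves); pivot element 4.
Divide row 3 by 4; eliminate column x3 from the other rows.
z-row update in column x2: -7 − (-4)·(1/4) = -6.

-6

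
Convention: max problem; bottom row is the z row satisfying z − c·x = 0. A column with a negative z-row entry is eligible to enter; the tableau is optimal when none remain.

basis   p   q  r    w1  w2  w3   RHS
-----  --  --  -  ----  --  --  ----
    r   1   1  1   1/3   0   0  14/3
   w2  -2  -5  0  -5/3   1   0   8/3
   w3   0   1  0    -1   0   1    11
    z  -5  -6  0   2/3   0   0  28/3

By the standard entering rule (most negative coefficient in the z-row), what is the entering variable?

q

Negative z-row entries: p: -5, q: -6.
The most negative is -6 in column q, so q enters.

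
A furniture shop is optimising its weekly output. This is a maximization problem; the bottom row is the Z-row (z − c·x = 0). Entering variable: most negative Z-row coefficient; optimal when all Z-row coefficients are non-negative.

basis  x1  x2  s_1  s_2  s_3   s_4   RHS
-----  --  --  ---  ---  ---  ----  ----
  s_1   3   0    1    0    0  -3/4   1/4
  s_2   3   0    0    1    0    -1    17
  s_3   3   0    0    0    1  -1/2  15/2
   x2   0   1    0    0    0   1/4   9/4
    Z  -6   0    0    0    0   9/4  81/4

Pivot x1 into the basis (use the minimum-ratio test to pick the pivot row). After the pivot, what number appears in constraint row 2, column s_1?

Ratio test on column x1 — row 1: (1/4)/3 = 1/12; row 2: 17/3 = 17/3; row 3: (15/2)/3 = 5/2; row 4: entry 0 ≤ 0. Minimum is 1/12 at row 1 (s_1 leaves); pivot element 3.
Divide row 1 by 3; eliminate column x1 from the other rows.
Row 2 update in column s_1: 0 − 3·(1/3) = -1.

-1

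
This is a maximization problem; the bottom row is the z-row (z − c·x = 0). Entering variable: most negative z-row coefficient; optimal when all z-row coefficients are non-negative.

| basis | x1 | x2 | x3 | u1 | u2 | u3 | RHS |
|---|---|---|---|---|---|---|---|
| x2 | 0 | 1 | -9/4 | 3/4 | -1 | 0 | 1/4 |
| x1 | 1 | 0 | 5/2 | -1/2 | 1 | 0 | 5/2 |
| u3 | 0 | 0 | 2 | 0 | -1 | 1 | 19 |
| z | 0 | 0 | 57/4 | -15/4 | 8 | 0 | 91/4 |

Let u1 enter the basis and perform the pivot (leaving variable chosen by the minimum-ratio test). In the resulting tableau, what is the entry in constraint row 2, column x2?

Ratio test on column u1 — row 1: (1/4)/(3/4) = 1/3; row 2: entry -1/2 ≤ 0; row 3: entry 0 ≤ 0. Minimum is 1/3 at row 1 (x2 leaves); pivot element 3/4.
Divide row 1 by 3/4; eliminate column u1 from the other rows.
Row 2 update in column x2: 0 − (-1/2)·(4/3) = 2/3.

2/3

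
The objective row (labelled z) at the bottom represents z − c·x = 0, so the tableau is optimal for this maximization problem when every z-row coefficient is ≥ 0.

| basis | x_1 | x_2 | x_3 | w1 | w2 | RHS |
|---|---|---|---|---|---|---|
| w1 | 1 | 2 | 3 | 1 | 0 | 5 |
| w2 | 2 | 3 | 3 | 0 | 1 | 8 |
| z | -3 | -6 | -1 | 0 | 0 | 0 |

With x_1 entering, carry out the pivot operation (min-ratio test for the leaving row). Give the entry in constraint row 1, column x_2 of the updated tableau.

1/2

Ratio test on column x_1 — row 1: 5/1 = 5; row 2: 8/2 = 4. Minimum is 4 at row 2 (w2 leaves); pivot element 2.
Divide row 2 by 2; eliminate column x_1 from the other rows.
Row 1 update in column x_2: 2 − 1·(3/2) = 1/2.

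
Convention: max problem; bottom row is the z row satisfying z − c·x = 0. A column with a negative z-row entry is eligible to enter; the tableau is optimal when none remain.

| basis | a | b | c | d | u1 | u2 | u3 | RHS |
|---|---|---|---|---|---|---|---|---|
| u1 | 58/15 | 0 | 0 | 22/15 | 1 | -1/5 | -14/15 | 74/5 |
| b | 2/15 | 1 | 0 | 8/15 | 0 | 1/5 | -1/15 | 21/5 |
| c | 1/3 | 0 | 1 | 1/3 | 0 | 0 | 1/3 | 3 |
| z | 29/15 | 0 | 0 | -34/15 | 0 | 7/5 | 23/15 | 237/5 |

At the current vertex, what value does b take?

21/5

b is basic (row 2); its value is the RHS of that row, 21/5.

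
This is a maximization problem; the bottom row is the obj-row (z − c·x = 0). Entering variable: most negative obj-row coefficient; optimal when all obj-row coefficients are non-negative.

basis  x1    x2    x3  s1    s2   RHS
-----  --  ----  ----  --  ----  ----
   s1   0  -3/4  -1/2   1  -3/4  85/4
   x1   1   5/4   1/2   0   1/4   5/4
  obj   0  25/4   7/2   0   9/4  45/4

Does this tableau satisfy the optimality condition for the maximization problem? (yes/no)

yes

Every obj-row coefficient is ≥ 0, so the tableau is optimal.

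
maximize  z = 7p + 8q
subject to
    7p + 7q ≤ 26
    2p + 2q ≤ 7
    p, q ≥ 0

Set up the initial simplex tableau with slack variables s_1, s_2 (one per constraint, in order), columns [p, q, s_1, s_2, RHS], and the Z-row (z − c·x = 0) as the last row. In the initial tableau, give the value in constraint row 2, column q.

Constraint 2 has coefficient 2 on q.

2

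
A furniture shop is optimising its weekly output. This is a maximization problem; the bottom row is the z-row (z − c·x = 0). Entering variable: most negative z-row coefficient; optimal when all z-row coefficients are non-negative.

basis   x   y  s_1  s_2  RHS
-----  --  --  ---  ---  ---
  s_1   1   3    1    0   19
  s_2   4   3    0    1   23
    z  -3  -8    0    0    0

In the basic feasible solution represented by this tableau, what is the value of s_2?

23

s_2 is basic (row 2); its value is the RHS of that row, 23.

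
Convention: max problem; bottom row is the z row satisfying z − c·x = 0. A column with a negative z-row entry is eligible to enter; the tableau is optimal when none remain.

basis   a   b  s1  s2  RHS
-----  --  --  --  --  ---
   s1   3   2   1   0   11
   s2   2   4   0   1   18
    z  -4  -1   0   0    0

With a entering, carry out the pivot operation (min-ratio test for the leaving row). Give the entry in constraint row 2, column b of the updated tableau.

8/3

Ratio test on column a — row 1: 11/3 = 11/3; row 2: 18/2 = 9. Minimum is 11/3 at row 1 (s1 leaves); pivot element 3.
Divide row 1 by 3; eliminate column a from the other rows.
Row 2 update in column b: 4 − 2·(2/3) = 8/3.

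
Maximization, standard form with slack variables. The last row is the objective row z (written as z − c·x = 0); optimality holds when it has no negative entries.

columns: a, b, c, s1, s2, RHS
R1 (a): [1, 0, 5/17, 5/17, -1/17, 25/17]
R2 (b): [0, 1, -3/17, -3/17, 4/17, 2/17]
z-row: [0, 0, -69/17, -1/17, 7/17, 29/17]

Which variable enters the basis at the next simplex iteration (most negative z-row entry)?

c

Negative z-row entries: c: -69/17, s1: -1/17.
The most negative is -69/17 in column c, so c enters.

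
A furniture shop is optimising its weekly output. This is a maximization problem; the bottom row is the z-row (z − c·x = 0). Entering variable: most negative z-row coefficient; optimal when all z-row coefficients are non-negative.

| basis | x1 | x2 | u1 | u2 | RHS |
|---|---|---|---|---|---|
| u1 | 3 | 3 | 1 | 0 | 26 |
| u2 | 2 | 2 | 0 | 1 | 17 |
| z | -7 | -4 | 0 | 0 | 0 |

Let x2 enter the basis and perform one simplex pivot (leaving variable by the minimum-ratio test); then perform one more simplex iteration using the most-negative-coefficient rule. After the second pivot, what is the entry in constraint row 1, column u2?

Ratio test on column x2 — row 1: 26/3 = 26/3; row 2: 17/2 = 17/2. Minimum is 17/2 at row 2 (u2 leaves); pivot element 2.
Divide row 2 by 2; eliminate column x2 from the other rows.
Second iteration: most negative z-row entry is -3 in column x1, so x1 enters.
Ratio test on column x1 — row 1: entry 0 ≤ 0; row 2: (17/2)/1 = 17/2. Minimum is 17/2 at row 2 (x2 leaves); pivot element 1.
Divide row 2 by 1; eliminate column x1 from the other rows.
After both pivots, the entry at constraint row 1, column u2 is -3/2.

-3/2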